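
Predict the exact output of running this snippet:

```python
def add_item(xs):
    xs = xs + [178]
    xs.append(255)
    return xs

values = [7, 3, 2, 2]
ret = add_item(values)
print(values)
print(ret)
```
[7, 3, 2, 2]
[7, 3, 2, 2, 178, 255]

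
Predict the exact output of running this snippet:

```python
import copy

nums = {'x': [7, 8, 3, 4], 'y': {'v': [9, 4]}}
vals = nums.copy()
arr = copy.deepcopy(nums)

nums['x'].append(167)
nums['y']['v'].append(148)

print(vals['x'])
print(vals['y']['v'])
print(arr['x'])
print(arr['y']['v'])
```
[7, 8, 3, 4, 167]
[9, 4, 148]
[7, 8, 3, 4]
[9, 4]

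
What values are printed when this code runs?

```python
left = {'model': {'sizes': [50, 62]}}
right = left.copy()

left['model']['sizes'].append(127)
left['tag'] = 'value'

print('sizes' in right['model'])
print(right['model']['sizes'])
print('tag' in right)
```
True
[50, 62, 127]
False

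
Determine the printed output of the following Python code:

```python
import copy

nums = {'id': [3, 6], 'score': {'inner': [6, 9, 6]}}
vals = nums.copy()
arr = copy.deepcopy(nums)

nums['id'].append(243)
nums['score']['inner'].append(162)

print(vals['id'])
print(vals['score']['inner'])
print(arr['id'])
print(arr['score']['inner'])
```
[3, 6, 243]
[6, 9, 6, 162]
[3, 6]
[6, 9, 6]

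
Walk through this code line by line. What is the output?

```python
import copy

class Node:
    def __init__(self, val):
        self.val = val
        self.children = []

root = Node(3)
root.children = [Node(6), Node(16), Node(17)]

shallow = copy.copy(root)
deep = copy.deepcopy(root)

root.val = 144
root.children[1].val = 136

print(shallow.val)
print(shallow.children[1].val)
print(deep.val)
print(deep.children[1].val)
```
3
136
3
16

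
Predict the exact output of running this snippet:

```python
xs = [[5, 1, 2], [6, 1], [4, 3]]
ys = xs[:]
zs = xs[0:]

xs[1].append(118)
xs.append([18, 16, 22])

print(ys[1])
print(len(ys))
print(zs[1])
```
[6, 1, 118]
3
[6, 1, 118]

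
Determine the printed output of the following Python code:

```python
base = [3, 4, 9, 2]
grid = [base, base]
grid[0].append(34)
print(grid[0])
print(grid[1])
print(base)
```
[3, 4, 9, 2, 34]
[3, 4, 9, 2, 34]
[3, 4, 9, 2, 34]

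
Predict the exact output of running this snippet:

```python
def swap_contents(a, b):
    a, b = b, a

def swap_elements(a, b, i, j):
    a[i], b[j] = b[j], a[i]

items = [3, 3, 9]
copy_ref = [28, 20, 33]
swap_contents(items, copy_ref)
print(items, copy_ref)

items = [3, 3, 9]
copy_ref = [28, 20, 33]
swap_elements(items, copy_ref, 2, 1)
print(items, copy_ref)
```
[3, 3, 9] [28, 20, 33]
[3, 3, 20] [28, 9, 33]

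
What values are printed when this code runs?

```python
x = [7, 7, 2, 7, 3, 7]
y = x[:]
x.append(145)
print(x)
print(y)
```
[7, 7, 2, 7, 3, 7, 145]
[7, 7, 2, 7, 3, 7]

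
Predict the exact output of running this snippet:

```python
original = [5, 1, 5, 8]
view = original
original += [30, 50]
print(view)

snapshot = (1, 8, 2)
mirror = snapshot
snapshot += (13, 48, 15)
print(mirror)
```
[5, 1, 5, 8, 30, 50]
(1, 8, 2)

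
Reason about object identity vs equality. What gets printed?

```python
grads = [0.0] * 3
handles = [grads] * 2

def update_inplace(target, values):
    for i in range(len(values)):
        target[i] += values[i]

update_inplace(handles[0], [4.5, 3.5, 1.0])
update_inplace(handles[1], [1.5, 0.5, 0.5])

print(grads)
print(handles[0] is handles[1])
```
[6.0, 4.0, 1.5]
True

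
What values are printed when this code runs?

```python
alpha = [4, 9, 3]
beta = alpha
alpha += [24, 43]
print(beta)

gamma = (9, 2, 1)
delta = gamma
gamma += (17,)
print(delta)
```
[4, 9, 3, 24, 43]
(9, 2, 1)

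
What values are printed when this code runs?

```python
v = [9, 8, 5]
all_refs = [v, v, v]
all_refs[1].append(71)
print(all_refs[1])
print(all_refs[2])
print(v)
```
[9, 8, 5, 71]
[9, 8, 5, 71]
[9, 8, 5, 71]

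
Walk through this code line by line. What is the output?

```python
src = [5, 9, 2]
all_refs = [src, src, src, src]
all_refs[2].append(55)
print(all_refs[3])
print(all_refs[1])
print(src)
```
[5, 9, 2, 55]
[5, 9, 2, 55]
[5, 9, 2, 55]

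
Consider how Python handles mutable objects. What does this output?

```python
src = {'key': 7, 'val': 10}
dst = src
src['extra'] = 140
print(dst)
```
{'key': 7, 'val': 10, 'extra': 140}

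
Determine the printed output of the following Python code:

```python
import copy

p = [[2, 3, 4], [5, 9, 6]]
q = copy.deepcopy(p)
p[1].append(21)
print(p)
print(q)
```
[[2, 3, 4], [5, 9, 6, 21]]
[[2, 3, 4], [5, 9, 6]]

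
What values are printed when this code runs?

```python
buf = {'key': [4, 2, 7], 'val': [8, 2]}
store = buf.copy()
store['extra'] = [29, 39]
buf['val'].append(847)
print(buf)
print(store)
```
{'key': [4, 2, 7], 'val': [8, 2, 847]}
{'key': [4, 2, 7], 'val': [8, 2, 847], 'extra': [29, 39]}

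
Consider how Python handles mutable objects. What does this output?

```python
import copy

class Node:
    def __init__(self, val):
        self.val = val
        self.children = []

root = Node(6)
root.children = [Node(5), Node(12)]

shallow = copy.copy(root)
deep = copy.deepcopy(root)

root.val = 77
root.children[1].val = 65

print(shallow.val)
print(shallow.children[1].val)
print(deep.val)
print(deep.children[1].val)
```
6
65
6
12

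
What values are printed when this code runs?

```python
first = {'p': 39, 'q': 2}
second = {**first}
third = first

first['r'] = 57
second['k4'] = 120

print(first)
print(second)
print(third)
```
{'p': 39, 'q': 2, 'r': 57}
{'p': 39, 'q': 2, 'k4': 120}
{'p': 39, 'q': 2, 'r': 57}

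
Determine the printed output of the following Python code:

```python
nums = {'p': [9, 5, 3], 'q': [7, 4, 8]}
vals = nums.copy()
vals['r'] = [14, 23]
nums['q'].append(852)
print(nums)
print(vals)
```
{'p': [9, 5, 3], 'q': [7, 4, 8, 852]}
{'p': [9, 5, 3], 'q': [7, 4, 8, 852], 'r': [14, 23]}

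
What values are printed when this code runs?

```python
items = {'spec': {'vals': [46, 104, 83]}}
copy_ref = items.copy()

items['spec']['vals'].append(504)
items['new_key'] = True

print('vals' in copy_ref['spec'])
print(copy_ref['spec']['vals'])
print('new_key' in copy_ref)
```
True
[46, 104, 83, 504]
False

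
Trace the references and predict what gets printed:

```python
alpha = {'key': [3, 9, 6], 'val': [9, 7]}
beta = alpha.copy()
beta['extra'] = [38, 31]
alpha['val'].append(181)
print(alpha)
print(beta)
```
{'key': [3, 9, 6], 'val': [9, 7, 181]}
{'key': [3, 9, 6], 'val': [9, 7, 181], 'extra': [38, 31]}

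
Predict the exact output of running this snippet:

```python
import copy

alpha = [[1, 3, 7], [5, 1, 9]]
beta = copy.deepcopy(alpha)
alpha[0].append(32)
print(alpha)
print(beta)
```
[[1, 3, 7, 32], [5, 1, 9]]
[[1, 3, 7], [5, 1, 9]]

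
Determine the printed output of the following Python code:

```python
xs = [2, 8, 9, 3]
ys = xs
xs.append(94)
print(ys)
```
[2, 8, 9, 3, 94]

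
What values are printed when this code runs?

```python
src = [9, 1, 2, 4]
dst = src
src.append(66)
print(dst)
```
[9, 1, 2, 4, 66]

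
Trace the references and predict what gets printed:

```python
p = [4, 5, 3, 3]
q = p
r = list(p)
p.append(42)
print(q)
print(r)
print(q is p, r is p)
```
[4, 5, 3, 3, 42]
[4, 5, 3, 3]
True False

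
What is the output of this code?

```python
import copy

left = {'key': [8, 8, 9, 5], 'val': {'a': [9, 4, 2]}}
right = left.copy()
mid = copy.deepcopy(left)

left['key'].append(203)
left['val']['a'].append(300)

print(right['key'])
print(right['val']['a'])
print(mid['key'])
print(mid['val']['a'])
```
[8, 8, 9, 5, 203]
[9, 4, 2, 300]
[8, 8, 9, 5]
[9, 4, 2]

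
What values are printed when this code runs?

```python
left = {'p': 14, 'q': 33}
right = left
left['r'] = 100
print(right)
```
{'p': 14, 'q': 33, 'r': 100}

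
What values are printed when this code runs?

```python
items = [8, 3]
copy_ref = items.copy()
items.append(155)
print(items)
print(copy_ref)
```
[8, 3, 155]
[8, 3]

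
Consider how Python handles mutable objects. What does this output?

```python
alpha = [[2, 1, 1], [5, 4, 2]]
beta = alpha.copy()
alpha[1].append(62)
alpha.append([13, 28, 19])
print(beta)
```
[[2, 1, 1], [5, 4, 2, 62]]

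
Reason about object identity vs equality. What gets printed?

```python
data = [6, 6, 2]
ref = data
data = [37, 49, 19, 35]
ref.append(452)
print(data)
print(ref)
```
[37, 49, 19, 35]
[6, 6, 2, 452]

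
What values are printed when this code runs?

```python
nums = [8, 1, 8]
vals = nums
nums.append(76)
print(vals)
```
[8, 1, 8, 76]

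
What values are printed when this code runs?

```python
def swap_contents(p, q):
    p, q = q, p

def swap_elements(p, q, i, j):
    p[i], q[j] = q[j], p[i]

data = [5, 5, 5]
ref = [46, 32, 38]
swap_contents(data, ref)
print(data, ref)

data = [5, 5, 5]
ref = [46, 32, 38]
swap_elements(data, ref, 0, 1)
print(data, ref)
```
[5, 5, 5] [46, 32, 38]
[32, 5, 5] [46, 5, 38]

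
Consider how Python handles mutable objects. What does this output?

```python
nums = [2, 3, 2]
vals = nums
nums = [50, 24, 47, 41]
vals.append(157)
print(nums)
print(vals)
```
[50, 24, 47, 41]
[2, 3, 2, 157]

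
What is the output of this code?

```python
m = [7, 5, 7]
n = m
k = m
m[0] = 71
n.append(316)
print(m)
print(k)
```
[71, 5, 7, 316]
[71, 5, 7, 316]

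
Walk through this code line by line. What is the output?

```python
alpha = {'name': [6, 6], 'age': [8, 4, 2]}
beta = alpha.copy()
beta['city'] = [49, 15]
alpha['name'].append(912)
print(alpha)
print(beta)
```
{'name': [6, 6, 912], 'age': [8, 4, 2]}
{'name': [6, 6, 912], 'age': [8, 4, 2], 'city': [49, 15]}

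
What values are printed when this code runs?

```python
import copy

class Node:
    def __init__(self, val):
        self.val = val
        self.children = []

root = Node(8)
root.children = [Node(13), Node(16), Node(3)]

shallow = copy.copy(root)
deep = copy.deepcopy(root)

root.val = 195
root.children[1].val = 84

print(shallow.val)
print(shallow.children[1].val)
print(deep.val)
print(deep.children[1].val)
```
8
84
8
16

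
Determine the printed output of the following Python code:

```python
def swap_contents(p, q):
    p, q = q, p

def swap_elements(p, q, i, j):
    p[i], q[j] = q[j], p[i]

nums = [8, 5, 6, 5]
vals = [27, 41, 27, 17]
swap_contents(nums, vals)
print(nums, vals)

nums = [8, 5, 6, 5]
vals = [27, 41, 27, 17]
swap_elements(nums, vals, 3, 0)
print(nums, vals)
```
[8, 5, 6, 5] [27, 41, 27, 17]
[8, 5, 6, 27] [5, 41, 27, 17]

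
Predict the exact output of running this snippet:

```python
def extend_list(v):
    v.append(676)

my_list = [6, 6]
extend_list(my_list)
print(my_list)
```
[6, 6, 676]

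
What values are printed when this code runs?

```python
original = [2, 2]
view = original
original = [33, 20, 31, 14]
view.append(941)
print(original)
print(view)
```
[33, 20, 31, 14]
[2, 2, 941]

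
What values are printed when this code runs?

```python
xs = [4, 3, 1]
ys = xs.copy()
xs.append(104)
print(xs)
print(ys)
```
[4, 3, 1, 104]
[4, 3, 1]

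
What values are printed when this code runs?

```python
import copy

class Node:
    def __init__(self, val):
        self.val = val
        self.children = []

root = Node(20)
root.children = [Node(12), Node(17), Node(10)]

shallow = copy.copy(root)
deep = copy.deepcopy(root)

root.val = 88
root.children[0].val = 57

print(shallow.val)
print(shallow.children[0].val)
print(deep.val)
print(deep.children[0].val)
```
20
57
20
12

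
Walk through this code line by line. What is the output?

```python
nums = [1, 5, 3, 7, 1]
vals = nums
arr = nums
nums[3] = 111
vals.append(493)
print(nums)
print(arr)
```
[1, 5, 3, 111, 1, 493]
[1, 5, 3, 111, 1, 493]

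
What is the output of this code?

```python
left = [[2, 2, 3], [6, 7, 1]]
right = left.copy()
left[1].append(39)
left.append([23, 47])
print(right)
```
[[2, 2, 3], [6, 7, 1, 39]]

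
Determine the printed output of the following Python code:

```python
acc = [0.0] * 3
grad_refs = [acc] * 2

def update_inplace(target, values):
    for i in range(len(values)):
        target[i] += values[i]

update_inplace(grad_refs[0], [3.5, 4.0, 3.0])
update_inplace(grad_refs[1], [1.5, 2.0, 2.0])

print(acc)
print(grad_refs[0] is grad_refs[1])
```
[5.0, 6.0, 5.0]
True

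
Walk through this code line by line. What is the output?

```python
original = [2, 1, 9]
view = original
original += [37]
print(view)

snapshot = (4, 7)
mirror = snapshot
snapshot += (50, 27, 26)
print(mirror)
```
[2, 1, 9, 37]
(4, 7)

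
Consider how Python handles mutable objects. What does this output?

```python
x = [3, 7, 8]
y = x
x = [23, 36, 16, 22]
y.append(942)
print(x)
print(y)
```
[23, 36, 16, 22]
[3, 7, 8, 942]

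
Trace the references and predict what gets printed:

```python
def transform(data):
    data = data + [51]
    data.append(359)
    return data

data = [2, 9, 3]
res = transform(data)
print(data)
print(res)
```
[2, 9, 3]
[2, 9, 3, 51, 359]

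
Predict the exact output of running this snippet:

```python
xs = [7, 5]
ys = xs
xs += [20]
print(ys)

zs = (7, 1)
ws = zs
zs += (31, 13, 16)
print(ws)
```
[7, 5, 20]
(7, 1)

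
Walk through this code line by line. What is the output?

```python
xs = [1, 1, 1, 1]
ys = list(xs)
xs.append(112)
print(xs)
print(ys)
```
[1, 1, 1, 1, 112]
[1, 1, 1, 1]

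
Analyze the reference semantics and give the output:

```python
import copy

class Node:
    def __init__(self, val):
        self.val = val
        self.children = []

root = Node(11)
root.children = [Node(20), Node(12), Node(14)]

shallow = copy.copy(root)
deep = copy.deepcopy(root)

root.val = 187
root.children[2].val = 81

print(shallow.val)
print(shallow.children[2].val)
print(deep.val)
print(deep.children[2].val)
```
11
81
11
14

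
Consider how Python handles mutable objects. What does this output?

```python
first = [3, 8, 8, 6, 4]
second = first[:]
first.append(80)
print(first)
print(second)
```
[3, 8, 8, 6, 4, 80]
[3, 8, 8, 6, 4]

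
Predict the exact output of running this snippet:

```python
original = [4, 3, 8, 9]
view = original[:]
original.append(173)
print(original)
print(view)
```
[4, 3, 8, 9, 173]
[4, 3, 8, 9]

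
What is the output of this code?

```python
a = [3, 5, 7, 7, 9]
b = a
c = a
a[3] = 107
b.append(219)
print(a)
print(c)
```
[3, 5, 7, 107, 9, 219]
[3, 5, 7, 107, 9, 219]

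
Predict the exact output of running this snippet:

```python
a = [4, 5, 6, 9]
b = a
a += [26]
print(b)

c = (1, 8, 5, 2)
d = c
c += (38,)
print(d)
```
[4, 5, 6, 9, 26]
(1, 8, 5, 2)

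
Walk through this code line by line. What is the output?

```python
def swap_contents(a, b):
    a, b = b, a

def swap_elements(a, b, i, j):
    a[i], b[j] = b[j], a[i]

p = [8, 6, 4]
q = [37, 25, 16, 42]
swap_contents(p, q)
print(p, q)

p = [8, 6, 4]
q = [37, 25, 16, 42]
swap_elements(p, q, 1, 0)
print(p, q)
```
[8, 6, 4] [37, 25, 16, 42]
[8, 37, 4] [6, 25, 16, 42]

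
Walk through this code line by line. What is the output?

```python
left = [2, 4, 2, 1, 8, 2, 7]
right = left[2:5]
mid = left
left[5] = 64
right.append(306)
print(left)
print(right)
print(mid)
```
[2, 4, 2, 1, 8, 64, 7]
[2, 1, 8, 306]
[2, 4, 2, 1, 8, 64, 7]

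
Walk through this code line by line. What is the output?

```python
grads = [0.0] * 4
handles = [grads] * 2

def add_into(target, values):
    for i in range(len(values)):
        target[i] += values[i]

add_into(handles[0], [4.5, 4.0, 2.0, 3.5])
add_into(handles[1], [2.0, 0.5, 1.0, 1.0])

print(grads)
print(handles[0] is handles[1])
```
[6.5, 4.5, 3.0, 4.5]
True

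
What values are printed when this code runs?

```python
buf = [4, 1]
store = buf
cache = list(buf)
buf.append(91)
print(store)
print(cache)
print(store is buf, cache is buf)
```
[4, 1, 91]
[4, 1]
True False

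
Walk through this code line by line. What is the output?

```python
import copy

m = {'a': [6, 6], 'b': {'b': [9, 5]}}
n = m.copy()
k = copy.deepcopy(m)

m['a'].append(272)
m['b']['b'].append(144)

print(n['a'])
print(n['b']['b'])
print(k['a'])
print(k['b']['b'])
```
[6, 6, 272]
[9, 5, 144]
[6, 6]
[9, 5]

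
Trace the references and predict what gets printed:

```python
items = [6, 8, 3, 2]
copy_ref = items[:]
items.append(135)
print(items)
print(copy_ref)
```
[6, 8, 3, 2, 135]
[6, 8, 3, 2]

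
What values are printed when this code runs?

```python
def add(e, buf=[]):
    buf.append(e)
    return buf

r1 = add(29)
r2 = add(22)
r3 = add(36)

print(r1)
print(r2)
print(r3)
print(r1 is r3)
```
[29, 22, 36]
[29, 22, 36]
[29, 22, 36]
True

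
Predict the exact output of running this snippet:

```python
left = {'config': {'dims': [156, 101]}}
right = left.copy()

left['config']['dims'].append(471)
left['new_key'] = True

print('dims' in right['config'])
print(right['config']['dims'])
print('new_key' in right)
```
True
[156, 101, 471]
False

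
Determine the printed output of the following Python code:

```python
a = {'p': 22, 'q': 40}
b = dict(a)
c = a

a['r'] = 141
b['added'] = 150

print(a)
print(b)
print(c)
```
{'p': 22, 'q': 40, 'r': 141}
{'p': 22, 'q': 40, 'added': 150}
{'p': 22, 'q': 40, 'r': 141}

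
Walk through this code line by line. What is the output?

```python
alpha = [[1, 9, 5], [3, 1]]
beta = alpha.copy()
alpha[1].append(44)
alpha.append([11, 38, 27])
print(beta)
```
[[1, 9, 5], [3, 1, 44]]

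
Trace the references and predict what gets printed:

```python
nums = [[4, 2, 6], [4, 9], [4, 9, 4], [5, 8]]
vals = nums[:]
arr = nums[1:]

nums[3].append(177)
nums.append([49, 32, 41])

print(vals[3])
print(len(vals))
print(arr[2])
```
[5, 8, 177]
4
[5, 8, 177]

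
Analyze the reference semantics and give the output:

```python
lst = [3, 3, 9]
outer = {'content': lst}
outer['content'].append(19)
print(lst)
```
[3, 3, 9, 19]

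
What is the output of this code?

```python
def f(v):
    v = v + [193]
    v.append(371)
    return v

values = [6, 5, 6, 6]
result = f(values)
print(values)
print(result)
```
[6, 5, 6, 6]
[6, 5, 6, 6, 193, 371]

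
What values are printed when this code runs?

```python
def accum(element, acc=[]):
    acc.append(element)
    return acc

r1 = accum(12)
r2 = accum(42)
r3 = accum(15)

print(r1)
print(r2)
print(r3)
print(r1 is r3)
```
[12, 42, 15]
[12, 42, 15]
[12, 42, 15]
True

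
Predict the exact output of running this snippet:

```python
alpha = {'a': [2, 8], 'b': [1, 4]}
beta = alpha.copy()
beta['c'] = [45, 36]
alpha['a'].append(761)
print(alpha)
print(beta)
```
{'a': [2, 8, 761], 'b': [1, 4]}
{'a': [2, 8, 761], 'b': [1, 4], 'c': [45, 36]}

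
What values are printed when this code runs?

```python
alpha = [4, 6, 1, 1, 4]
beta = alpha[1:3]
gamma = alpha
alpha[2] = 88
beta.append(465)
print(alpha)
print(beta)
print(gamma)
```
[4, 6, 88, 1, 4]
[6, 1, 465]
[4, 6, 88, 1, 4]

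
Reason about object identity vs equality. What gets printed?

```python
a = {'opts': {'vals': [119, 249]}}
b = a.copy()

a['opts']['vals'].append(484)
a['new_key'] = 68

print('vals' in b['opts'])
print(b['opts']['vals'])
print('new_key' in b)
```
True
[119, 249, 484]
False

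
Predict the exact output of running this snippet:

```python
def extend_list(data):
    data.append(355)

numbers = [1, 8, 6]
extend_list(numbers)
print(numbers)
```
[1, 8, 6, 355]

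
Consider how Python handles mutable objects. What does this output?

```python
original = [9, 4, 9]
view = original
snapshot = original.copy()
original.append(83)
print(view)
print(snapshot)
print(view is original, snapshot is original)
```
[9, 4, 9, 83]
[9, 4, 9]
True False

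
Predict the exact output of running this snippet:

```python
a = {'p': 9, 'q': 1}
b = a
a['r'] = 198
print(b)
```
{'p': 9, 'q': 1, 'r': 198}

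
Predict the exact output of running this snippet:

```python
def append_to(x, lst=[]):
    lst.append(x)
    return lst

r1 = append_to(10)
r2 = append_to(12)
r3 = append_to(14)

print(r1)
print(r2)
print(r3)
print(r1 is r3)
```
[10, 12, 14]
[10, 12, 14]
[10, 12, 14]
True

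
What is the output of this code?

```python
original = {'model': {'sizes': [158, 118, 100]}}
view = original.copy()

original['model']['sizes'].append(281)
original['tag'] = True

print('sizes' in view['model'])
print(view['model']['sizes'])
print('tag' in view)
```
True
[158, 118, 100, 281]
False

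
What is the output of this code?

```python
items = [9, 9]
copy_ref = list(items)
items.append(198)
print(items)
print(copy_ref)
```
[9, 9, 198]
[9, 9]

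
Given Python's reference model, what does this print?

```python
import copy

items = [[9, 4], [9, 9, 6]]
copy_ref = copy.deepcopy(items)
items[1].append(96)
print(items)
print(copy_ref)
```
[[9, 4], [9, 9, 6, 96]]
[[9, 4], [9, 9, 6]]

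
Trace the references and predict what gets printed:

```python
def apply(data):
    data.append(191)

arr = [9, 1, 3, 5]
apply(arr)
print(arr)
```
[9, 1, 3, 5, 191]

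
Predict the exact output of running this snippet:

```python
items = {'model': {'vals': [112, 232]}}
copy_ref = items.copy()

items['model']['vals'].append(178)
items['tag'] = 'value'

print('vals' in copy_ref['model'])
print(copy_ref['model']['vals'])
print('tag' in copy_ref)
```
True
[112, 232, 178]
False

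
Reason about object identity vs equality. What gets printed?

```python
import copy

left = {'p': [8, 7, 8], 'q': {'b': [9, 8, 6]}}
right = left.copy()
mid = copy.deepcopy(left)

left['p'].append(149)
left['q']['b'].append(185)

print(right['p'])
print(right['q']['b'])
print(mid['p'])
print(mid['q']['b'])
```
[8, 7, 8, 149]
[9, 8, 6, 185]
[8, 7, 8]
[9, 8, 6]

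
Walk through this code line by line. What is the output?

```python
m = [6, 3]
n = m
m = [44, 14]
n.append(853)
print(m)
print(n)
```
[44, 14]
[6, 3, 853]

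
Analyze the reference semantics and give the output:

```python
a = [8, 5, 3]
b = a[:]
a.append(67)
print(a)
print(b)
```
[8, 5, 3, 67]
[8, 5, 3]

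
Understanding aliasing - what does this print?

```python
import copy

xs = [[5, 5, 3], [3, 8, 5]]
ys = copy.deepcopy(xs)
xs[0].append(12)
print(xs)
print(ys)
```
[[5, 5, 3, 12], [3, 8, 5]]
[[5, 5, 3], [3, 8, 5]]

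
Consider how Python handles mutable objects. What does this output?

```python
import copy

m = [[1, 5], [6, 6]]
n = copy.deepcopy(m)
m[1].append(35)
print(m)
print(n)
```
[[1, 5], [6, 6, 35]]
[[1, 5], [6, 6]]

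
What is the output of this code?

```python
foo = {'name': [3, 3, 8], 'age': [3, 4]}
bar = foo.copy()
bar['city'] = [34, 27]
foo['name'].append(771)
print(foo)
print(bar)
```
{'name': [3, 3, 8, 771], 'age': [3, 4]}
{'name': [3, 3, 8, 771], 'age': [3, 4], 'city': [34, 27]}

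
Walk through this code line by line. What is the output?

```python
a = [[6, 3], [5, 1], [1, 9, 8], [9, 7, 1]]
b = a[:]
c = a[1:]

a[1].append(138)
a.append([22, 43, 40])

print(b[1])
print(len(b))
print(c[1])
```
[5, 1, 138]
4
[1, 9, 8]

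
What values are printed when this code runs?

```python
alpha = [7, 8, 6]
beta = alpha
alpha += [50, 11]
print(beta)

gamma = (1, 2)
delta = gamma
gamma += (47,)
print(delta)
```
[7, 8, 6, 50, 11]
(1, 2)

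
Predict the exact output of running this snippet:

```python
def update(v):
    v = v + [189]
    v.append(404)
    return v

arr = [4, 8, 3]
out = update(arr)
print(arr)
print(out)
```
[4, 8, 3]
[4, 8, 3, 189, 404]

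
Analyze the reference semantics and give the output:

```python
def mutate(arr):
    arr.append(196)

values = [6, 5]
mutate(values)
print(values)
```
[6, 5, 196]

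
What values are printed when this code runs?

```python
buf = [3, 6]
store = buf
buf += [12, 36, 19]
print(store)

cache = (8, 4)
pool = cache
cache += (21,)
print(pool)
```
[3, 6, 12, 36, 19]
(8, 4)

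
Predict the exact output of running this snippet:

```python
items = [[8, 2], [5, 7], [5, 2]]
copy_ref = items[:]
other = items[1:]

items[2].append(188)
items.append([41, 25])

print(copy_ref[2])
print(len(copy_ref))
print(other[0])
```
[5, 2, 188]
3
[5, 7]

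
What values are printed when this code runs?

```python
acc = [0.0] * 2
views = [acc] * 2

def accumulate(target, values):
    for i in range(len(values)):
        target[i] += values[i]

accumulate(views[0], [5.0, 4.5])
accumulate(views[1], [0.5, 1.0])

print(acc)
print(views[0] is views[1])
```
[5.5, 5.5]
True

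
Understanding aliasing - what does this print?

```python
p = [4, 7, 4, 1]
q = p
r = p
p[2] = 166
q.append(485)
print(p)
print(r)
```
[4, 7, 166, 1, 485]
[4, 7, 166, 1, 485]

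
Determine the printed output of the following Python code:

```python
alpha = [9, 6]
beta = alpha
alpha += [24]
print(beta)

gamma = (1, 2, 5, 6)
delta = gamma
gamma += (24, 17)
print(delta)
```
[9, 6, 24]
(1, 2, 5, 6)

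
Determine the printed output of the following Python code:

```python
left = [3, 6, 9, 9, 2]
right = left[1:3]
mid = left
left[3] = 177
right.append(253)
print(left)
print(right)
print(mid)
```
[3, 6, 9, 177, 2]
[6, 9, 253]
[3, 6, 9, 177, 2]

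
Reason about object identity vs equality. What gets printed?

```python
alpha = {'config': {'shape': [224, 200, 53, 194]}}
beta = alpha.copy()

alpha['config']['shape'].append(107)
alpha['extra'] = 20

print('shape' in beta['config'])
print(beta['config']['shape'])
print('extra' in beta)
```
True
[224, 200, 53, 194, 107]
False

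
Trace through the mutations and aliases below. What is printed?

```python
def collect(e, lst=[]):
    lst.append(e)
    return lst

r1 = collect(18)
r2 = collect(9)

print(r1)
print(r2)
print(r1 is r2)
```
[18, 9]
[18, 9]
True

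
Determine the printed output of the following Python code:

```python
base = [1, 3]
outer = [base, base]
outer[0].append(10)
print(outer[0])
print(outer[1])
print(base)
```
[1, 3, 10]
[1, 3, 10]
[1, 3, 10]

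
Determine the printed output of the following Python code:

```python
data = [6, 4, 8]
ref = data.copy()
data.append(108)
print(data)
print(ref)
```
[6, 4, 8, 108]
[6, 4, 8]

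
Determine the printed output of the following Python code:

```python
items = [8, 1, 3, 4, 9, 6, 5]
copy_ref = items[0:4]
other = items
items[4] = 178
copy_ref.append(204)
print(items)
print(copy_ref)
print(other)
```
[8, 1, 3, 4, 178, 6, 5]
[8, 1, 3, 4, 204]
[8, 1, 3, 4, 178, 6, 5]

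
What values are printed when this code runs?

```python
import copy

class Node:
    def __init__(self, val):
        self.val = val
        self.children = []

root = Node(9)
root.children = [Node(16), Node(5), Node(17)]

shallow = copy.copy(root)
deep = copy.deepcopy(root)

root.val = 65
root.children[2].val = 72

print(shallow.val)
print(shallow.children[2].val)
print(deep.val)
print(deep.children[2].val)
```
9
72
9
17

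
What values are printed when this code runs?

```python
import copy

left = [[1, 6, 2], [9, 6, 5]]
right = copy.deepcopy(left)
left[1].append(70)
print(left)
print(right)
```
[[1, 6, 2], [9, 6, 5, 70]]
[[1, 6, 2], [9, 6, 5]]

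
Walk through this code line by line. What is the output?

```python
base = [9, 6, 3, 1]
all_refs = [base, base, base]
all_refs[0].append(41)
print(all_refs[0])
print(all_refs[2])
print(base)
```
[9, 6, 3, 1, 41]
[9, 6, 3, 1, 41]
[9, 6, 3, 1, 41]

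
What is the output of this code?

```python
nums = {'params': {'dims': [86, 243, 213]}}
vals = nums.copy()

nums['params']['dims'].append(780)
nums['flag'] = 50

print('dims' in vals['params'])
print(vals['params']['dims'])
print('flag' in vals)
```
True
[86, 243, 213, 780]
False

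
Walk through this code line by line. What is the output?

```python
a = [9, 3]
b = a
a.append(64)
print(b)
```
[9, 3, 64]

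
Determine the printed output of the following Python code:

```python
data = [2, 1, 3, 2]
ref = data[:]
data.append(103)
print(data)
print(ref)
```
[2, 1, 3, 2, 103]
[2, 1, 3, 2]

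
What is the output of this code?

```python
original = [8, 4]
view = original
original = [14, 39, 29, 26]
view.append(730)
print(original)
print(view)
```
[14, 39, 29, 26]
[8, 4, 730]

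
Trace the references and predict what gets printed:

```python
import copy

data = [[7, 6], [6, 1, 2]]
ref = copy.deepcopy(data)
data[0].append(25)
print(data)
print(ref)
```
[[7, 6, 25], [6, 1, 2]]
[[7, 6], [6, 1, 2]]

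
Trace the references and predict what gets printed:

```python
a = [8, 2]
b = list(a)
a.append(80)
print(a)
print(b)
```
[8, 2, 80]
[8, 2]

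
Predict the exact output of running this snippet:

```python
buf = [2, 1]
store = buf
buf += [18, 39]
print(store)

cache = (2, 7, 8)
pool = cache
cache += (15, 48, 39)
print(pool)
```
[2, 1, 18, 39]
(2, 7, 8)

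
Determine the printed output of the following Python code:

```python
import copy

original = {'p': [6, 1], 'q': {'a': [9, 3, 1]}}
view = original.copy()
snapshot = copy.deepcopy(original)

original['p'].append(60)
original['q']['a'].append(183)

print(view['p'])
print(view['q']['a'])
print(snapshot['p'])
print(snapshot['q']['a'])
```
[6, 1, 60]
[9, 3, 1, 183]
[6, 1]
[9, 3, 1]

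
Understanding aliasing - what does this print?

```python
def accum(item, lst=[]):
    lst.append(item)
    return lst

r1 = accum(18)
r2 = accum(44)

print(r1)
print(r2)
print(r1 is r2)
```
[18, 44]
[18, 44]
True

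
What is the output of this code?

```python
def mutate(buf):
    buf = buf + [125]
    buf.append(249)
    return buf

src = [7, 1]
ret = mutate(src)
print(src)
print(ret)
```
[7, 1]
[7, 1, 125, 249]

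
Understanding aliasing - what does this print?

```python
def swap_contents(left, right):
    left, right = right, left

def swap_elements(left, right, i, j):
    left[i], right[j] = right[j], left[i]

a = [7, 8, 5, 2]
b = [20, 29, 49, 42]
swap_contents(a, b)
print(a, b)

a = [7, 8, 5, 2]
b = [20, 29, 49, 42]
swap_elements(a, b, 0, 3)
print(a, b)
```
[7, 8, 5, 2] [20, 29, 49, 42]
[42, 8, 5, 2] [20, 29, 49, 7]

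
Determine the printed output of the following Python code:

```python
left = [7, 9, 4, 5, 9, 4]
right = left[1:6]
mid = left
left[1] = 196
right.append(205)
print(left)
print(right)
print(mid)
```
[7, 196, 4, 5, 9, 4]
[9, 4, 5, 9, 4, 205]
[7, 196, 4, 5, 9, 4]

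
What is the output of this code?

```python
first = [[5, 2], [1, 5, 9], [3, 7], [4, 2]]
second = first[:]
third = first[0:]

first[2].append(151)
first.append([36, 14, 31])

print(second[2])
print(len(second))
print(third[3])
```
[3, 7, 151]
4
[4, 2]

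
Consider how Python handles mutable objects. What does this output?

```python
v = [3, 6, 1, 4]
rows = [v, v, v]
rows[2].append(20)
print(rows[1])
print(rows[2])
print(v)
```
[3, 6, 1, 4, 20]
[3, 6, 1, 4, 20]
[3, 6, 1, 4, 20]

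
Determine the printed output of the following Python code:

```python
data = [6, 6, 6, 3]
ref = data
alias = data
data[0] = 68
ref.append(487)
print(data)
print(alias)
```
[68, 6, 6, 3, 487]
[68, 6, 6, 3, 487]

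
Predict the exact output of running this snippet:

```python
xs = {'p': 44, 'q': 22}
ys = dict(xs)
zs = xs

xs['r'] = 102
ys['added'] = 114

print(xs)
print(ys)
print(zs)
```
{'p': 44, 'q': 22, 'r': 102}
{'p': 44, 'q': 22, 'added': 114}
{'p': 44, 'q': 22, 'r': 102}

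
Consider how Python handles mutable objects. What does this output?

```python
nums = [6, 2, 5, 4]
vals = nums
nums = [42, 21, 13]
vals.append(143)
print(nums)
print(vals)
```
[42, 21, 13]
[6, 2, 5, 4, 143]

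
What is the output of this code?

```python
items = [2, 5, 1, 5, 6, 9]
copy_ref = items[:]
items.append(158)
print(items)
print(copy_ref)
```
[2, 5, 1, 5, 6, 9, 158]
[2, 5, 1, 5, 6, 9]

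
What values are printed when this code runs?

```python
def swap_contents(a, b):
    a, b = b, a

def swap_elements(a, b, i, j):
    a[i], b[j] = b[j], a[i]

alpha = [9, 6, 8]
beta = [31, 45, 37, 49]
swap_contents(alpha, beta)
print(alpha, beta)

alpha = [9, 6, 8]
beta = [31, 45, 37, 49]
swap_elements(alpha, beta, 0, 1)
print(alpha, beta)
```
[9, 6, 8] [31, 45, 37, 49]
[45, 6, 8] [31, 9, 37, 49]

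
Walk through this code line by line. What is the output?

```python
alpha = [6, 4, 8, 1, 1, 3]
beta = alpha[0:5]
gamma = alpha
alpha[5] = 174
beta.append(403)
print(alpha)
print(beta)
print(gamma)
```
[6, 4, 8, 1, 1, 174]
[6, 4, 8, 1, 1, 403]
[6, 4, 8, 1, 1, 174]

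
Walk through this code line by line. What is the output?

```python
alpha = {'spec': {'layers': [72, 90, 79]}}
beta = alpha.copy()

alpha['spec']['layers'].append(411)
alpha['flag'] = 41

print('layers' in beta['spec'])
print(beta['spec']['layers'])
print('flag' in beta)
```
True
[72, 90, 79, 411]
False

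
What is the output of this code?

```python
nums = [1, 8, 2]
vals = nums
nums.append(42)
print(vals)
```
[1, 8, 2, 42]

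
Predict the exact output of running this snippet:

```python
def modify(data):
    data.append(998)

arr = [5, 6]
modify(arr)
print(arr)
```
[5, 6, 998]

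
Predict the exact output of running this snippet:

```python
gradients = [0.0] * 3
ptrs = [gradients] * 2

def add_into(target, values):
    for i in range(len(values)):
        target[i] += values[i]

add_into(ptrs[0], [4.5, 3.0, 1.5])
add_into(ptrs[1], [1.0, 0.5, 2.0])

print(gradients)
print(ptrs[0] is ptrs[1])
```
[5.5, 3.5, 3.5]
True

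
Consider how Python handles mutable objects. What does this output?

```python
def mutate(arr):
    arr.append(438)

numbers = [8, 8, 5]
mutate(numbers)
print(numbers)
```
[8, 8, 5, 438]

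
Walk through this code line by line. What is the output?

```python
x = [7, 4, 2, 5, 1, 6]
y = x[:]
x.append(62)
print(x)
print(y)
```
[7, 4, 2, 5, 1, 6, 62]
[7, 4, 2, 5, 1, 6]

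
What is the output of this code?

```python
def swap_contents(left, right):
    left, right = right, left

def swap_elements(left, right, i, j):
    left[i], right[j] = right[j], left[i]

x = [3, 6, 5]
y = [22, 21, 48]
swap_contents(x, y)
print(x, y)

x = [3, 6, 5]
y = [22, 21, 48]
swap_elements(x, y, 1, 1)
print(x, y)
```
[3, 6, 5] [22, 21, 48]
[3, 21, 5] [22, 6, 48]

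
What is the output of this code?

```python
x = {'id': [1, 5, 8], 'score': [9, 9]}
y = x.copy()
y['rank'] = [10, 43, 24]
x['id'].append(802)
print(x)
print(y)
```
{'id': [1, 5, 8, 802], 'score': [9, 9]}
{'id': [1, 5, 8, 802], 'score': [9, 9], 'rank': [10, 43, 24]}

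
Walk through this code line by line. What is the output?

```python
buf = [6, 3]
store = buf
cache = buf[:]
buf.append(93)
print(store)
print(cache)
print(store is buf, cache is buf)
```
[6, 3, 93]
[6, 3]
True False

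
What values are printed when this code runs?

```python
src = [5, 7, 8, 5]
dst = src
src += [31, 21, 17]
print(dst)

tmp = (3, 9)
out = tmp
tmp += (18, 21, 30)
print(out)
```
[5, 7, 8, 5, 31, 21, 17]
(3, 9)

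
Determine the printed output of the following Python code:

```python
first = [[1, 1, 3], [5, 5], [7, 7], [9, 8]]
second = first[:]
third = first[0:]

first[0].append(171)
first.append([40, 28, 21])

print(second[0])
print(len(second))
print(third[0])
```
[1, 1, 3, 171]
4
[1, 1, 3, 171]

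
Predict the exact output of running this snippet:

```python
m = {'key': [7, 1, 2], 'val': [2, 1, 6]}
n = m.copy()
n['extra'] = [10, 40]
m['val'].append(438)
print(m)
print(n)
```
{'key': [7, 1, 2], 'val': [2, 1, 6, 438]}
{'key': [7, 1, 2], 'val': [2, 1, 6, 438], 'extra': [10, 40]}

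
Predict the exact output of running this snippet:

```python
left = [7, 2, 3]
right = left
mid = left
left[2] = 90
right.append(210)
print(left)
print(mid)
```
[7, 2, 90, 210]
[7, 2, 90, 210]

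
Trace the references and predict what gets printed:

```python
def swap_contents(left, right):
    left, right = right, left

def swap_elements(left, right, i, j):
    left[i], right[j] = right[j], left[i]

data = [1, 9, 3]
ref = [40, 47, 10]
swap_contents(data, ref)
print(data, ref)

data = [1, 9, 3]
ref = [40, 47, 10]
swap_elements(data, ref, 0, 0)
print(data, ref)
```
[1, 9, 3] [40, 47, 10]
[40, 9, 3] [1, 47, 10]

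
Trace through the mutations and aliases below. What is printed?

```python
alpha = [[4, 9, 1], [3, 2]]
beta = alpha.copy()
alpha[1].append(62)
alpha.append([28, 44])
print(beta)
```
[[4, 9, 1], [3, 2, 62]]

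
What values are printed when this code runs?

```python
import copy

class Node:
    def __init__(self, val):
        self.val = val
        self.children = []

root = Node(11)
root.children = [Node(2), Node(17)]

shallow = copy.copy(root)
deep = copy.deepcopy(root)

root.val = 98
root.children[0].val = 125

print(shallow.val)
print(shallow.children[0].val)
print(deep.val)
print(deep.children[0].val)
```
11
125
11
2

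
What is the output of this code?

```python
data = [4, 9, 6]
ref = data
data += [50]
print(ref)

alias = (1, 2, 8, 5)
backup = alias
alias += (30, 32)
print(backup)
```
[4, 9, 6, 50]
(1, 2, 8, 5)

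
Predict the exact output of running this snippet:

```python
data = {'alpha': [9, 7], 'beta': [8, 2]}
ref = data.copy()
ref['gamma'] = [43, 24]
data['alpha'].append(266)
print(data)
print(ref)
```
{'alpha': [9, 7, 266], 'beta': [8, 2]}
{'alpha': [9, 7, 266], 'beta': [8, 2], 'gamma': [43, 24]}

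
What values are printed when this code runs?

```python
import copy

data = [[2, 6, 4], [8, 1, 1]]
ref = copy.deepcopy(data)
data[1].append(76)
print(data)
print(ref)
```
[[2, 6, 4], [8, 1, 1, 76]]
[[2, 6, 4], [8, 1, 1]]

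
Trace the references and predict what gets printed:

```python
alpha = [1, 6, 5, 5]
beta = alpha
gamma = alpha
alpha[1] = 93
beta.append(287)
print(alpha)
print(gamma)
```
[1, 93, 5, 5, 287]
[1, 93, 5, 5, 287]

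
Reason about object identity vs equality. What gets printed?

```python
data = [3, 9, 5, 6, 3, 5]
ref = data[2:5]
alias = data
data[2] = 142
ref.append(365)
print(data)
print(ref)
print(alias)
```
[3, 9, 142, 6, 3, 5]
[5, 6, 3, 365]
[3, 9, 142, 6, 3, 5]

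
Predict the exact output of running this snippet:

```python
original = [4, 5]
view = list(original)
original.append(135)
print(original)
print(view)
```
[4, 5, 135]
[4, 5]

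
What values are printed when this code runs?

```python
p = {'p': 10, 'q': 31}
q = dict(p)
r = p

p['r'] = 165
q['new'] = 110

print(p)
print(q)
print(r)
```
{'p': 10, 'q': 31, 'r': 165}
{'p': 10, 'q': 31, 'new': 110}
{'p': 10, 'q': 31, 'r': 165}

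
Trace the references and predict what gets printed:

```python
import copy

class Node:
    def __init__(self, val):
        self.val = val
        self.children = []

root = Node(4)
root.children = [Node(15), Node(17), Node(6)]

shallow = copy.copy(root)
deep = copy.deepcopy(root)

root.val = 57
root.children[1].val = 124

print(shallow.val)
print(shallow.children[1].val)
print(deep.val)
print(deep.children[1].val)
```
4
124
4
17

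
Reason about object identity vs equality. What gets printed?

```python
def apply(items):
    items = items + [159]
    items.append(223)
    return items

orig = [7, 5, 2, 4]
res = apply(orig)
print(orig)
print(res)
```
[7, 5, 2, 4]
[7, 5, 2, 4, 159, 223]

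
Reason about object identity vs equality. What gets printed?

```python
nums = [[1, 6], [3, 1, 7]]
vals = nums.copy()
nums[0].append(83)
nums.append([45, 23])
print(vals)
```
[[1, 6, 83], [3, 1, 7]]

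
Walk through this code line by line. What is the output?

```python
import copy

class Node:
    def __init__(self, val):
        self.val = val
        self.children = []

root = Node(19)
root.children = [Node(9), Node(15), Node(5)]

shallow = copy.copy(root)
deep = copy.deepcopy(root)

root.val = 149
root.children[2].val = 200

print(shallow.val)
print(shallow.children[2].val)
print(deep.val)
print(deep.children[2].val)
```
19
200
19
5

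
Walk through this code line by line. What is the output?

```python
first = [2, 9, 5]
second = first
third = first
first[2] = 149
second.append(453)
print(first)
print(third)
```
[2, 9, 149, 453]
[2, 9, 149, 453]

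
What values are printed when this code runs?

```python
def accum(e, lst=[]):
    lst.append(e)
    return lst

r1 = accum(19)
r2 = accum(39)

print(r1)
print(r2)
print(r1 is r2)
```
[19, 39]
[19, 39]
True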